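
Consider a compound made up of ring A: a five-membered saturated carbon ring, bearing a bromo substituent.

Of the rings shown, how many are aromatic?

0

Ring A has only sp³ atoms, so it is not fully conjugated — not aromatic (cyclopentane).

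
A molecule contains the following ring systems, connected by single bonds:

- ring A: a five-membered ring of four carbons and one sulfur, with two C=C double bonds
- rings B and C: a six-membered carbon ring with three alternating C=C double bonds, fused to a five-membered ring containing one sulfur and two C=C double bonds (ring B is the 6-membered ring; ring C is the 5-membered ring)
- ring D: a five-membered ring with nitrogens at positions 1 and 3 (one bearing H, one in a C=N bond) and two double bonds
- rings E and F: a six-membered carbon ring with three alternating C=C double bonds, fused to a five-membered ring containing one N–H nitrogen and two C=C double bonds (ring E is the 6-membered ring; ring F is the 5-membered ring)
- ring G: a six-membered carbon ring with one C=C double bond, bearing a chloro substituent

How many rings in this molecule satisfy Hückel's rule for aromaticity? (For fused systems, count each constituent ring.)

6

Ring A is planar and fully conjugated; 2 ring double bonds (4 π electrons) plus a heteroatom lone pair (2) give 6 π electrons. 6 = 4(1)+2, so ring A is aromatic (thiophene).
Rings B and C form a fused bicyclic system (with one sulfur) with 9 sp² atoms and 10 π electrons from ring double bonds plus a heteroatom lone pair. 10 = 4(2)+2, so the system is aromatic and both rings count as aromatic (benzothiophene).
Ring D has a continuous p-orbital overlap around the ring; 2 ring double bonds (4 π electrons) plus a heteroatom lone pair (2) give 6 π electrons. That satisfies 4n+2 with n=1, so ring D is aromatic (imidazole).
Rings E and F form a fused bicyclic system (with one N–H) with 9 sp² atoms and 10 π electrons from ring double bonds plus a heteroatom lone pair. 10 = 4(2)+2, so the system is aromatic and both rings count as aromatic (indole).
Ring G has four sp³ carbons, so it is not fully conjugated — not aromatic (cyclohexene).
Aromatic: A, B, C, D, E, F. Total: 6.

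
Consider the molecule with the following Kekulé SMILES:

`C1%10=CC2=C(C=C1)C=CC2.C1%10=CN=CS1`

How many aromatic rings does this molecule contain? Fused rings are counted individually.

The SMILES encodes a six-membered carbon ring with three alternating C=C double bonds, fused to a five-membered carbon ring containing one C=C double bond and one sp³ carbon; a five-membered ring with a sulfur at position 1 and a nitrogen at position 3 (in a C=N bond), with two double bonds.
The 6-membered ring has a continuous p-orbital overlap around the ring; 3 ring double bonds give 6 π electrons. 6 = 4(1)+2, so it is aromatic (benzene ring).
The 5-membered ring has one sp³ carbon, so it is not fully conjugated — not aromatic (cyclopentene ring).
The 5-membered ring with one sulfur and one =N– is fully conjugated (every ring atom contributes a p orbital); 2 ring double bonds (4 π electrons) plus a heteroatom lone pair (2) give 6 π electrons. 6 = 4(1)+2, so it is aromatic (thiazole).
2 of the 3 rings are aromatic. Total: 2.

2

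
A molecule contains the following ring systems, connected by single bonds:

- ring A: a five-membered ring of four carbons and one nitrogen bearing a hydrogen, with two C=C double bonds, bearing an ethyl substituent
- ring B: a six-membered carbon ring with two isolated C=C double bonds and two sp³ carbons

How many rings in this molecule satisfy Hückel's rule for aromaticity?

Ring A is fully conjugated (every ring atom contributes a p orbital); 2 ring double bonds (4 π electrons) plus a heteroatom lone pair (2) give 6 π electrons. 6 = 4(1)+2, so ring A is aromatic (pyrrole).
Ring B has two sp³ carbons, so it is not fully conjugated — not aromatic (1,4-cyclohexadiene).
Aromatic: A. Total: 1.

1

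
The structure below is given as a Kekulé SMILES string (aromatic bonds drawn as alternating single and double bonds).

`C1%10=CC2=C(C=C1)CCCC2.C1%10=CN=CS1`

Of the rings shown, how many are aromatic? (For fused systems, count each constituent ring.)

2

The SMILES encodes a six-membered carbon ring with three alternating C=C double bonds, fused to a saturated six-membered carbon ring; a five-membered ring with a sulfur at position 1 and a nitrogen at position 3 (in a C=N bond), with two double bonds.
The 6-membered ring is planar and fully conjugated; 3 ring double bonds give 6 π electrons. That satisfies 4n+2 with n=1, so it is aromatic (benzene ring).
The second 6-membered ring has four sp³ carbons, so it is not fully conjugated — not aromatic (cyclohexane ring).
The 5-membered ring with one sulfur and one =N– is planar and fully conjugated; 2 ring double bonds (4 π electrons) plus a heteroatom lone pair (2) give 6 π electrons. Since 6 = 4n+2 (n=1), it is aromatic (thiazole).
2 of the 3 rings are aromatic. Total: 2.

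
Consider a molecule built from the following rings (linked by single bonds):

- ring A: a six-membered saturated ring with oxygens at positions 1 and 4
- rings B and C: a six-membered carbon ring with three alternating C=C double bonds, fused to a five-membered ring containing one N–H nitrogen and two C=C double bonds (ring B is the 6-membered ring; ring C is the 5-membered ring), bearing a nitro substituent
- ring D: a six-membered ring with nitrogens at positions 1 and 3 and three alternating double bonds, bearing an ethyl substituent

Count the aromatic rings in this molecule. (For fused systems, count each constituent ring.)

Ring A has only sp³ atoms, so it is not fully conjugated — not aromatic (1,4-dioxane).
Rings B and C form a fused bicyclic system (with one N–H) with 9 sp² atoms and 10 π electrons from ring double bonds plus a heteroatom lone pair. 10 = 4(2)+2, so the system is aromatic and both rings count as aromatic (indole).
Ring D is planar and fully conjugated; 3 ring double bonds give 6 π electrons. 6 = 4(1)+2, so ring D is aromatic (pyrimidine).
Aromatic: B, C, D. Total: 3.

3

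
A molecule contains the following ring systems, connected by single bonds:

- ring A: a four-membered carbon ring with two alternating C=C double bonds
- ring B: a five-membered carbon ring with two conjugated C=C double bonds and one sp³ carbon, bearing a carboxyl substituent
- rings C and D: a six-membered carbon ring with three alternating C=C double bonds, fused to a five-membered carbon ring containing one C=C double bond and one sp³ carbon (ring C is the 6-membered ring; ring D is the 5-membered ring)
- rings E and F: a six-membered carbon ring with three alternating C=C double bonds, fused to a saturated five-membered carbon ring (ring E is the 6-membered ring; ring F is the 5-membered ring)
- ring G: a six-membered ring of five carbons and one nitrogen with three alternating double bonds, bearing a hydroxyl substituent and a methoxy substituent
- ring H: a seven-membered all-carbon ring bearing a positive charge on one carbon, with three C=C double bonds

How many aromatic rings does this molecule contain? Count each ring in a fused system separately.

Ring A has only sp² ring atoms; a planar conformation would have a fully conjugated π system of 4 electrons. But 4 = 4(1), which is 4n not 4n+2, so ring A is not aromatic (cyclobutadiene) — cyclobutadiene is antiaromatic and distorts to a rectangle.
Ring B has one sp³ carbon, so it is not fully conjugated — not aromatic (cyclopentadiene).
Ring C is fully conjugated (every ring atom contributes a p orbital); 3 ring double bonds give 6 π electrons. Since 6 = 4n+2 (n=1), ring C is aromatic (benzene ring).
Ring D has one sp³ carbon, so it is not fully conjugated — not aromatic (cyclopentene ring).
Ring E has a continuous p-orbital overlap around the ring; 3 ring double bonds give 6 π electrons. Since 6 = 4n+2 (n=1), ring E is aromatic (benzene ring).
Ring F has three sp³ carbons, so it is not fully conjugated — not aromatic (cyclopentane ring).
Ring G has a continuous p-orbital overlap around the ring; 3 ring double bonds give 6 π electrons. 6 = 4(1)+2, so ring G is aromatic (pyridine).
Ring H has a continuous p-orbital overlap around the ring; 3 ring double bonds (6 π electrons) plus the carbocation's empty p orbital (0, but keeps the ring conjugated) give 6 π electrons. 6 = 4(1)+2, so ring H is aromatic (tropylium cation).
Aromatic: C, E, G, H. Total: 4.

4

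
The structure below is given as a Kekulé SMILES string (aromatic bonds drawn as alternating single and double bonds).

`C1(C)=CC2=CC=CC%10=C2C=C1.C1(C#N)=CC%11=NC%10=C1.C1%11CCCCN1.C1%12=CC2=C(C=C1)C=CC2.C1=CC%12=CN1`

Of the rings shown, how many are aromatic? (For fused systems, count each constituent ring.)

The SMILES encodes two fused six-membered carbon rings, each with three alternating C=C double bonds; a six-membered ring of five carbons and one nitrogen with three alternating double bonds; a six-membered saturated ring of five carbons and one N–H nitrogen; a six-membered carbon ring with three alternating C=C double bonds, fused to a five-membered carbon ring containing one C=C double bond and one sp³ carbon; a five-membered ring of four carbons and one nitrogen bearing a hydrogen, with two C=C double bonds.
The fused 6/6-membered bicyclic is a single π system with 10 sp² atoms and 10 π electrons from ring double bonds. 10 = 4(2)+2, so the system is aromatic and both rings count as aromatic (naphthalene).
The 6-membered ring with one nitrogen is planar and fully conjugated; 3 ring double bonds give 6 π electrons. Since 6 = 4n+2 (n=1), it is aromatic (pyridine).
The 6-membered ring with one N–H has only sp³ atoms, so it is not fully conjugated — not aromatic (piperidine).
The 6-membered ring has a continuous p-orbital overlap around the ring; 3 ring double bonds give 6 π electrons. That satisfies 4n+2 with n=1, so it is aromatic (benzene ring).
The 5-membered ring has one sp³ carbon, so it is not fully conjugated — not aromatic (cyclopentene ring).
The 5-membered ring with one N–H is planar and fully conjugated; 2 ring double bonds (4 π electrons) plus a heteroatom lone pair (2) give 6 π electrons. Since 6 = 4n+2 (n=1), it is aromatic (pyrrole).
5 of the 7 rings are aromatic. Total: 5.

5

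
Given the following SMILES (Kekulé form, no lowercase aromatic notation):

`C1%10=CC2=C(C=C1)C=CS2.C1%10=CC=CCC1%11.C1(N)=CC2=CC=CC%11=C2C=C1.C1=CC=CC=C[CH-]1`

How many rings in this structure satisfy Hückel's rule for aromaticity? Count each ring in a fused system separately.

4

The SMILES encodes a six-membered carbon ring with three alternating C=C double bonds, fused to a five-membered ring containing one sulfur and two C=C double bonds; a six-membered carbon ring with two conjugated C=C double bonds and two sp³ carbons; two fused six-membered carbon rings, each with three alternating C=C double bonds; a seven-membered all-carbon ring bearing a negative charge on one carbon, with three C=C double bonds.
The fused 6/5-membered bicyclic (with one sulfur) is a single π system with 9 sp² atoms and 10 π electrons from ring double bonds plus a heteroatom lone pair. 10 = 4(2)+2, so the system is aromatic and both rings count as aromatic (benzothiophene).
The 6-membered ring has two sp³ carbons, so it is not fully conjugated — not aromatic (1,3-cyclohexadiene).
The fused 6/6-membered bicyclic is a single π system with 10 sp² atoms and 10 π electrons from ring double bonds. 10 = 4(2)+2, so the system is aromatic and both rings count as aromatic (naphthalene).
The 7-membered ring has only sp² ring atoms; a planar conformation would have a fully conjugated π system of 8 electrons. But 8 = 4(2), which is 4n not 4n+2, so it is not aromatic (cycloheptatrienyl anion).
4 of the 6 rings are aromatic. Total: 4.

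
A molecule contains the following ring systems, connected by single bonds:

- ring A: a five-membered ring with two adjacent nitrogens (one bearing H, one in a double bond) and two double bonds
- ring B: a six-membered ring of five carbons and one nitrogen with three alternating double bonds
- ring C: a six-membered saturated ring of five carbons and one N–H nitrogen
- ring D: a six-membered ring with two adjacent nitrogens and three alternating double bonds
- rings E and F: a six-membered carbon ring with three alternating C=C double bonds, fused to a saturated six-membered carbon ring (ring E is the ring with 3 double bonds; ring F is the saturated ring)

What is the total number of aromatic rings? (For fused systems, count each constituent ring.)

Ring A is planar and fully conjugated; 2 ring double bonds (4 π electrons) plus a heteroatom lone pair (2) give 6 π electrons. Since 6 = 4n+2 (n=1), ring A is aromatic (pyrazole).
Ring B has a continuous p-orbital overlap around the ring; 3 ring double bonds give 6 π electrons. 6 = 4(1)+2, so ring B is aromatic (pyridine).
Ring C has only sp³ atoms, so it is not fully conjugated — not aromatic (piperidine).
Ring D is fully conjugated (every ring atom contributes a p orbital); 3 ring double bonds give 6 π electrons. That satisfies 4n+2 with n=1, so ring D is aromatic (pyridazine).
Ring E is planar and fully conjugated; 3 ring double bonds give 6 π electrons. Since 6 = 4n+2 (n=1), ring E is aromatic (benzene ring).
Ring F has four sp³ carbons, so it is not fully conjugated — not aromatic (cyclohexane ring).
Aromatic: A, B, D, E. Total: 4.

4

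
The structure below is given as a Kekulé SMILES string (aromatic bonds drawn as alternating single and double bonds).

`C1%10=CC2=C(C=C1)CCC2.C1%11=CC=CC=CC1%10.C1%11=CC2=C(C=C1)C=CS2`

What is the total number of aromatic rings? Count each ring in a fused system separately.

The SMILES encodes a six-membered carbon ring with three alternating C=C double bonds, fused to a saturated five-membered carbon ring; a seven-membered carbon ring with three C=C double bonds and one sp³ carbon; a six-membered carbon ring with three alternating C=C double bonds, fused to a five-membered ring containing one sulfur and two C=C double bonds.
The 6-membered ring has a continuous p-orbital overlap around the ring; 3 ring double bonds give 6 π electrons. That satisfies 4n+2 with n=1, so it is aromatic (benzene ring).
The 5-membered ring has three sp³ carbons, so it is not fully conjugated — not aromatic (cyclopentane ring).
The 7-membered ring has one sp³ carbon, so it is not fully conjugated — not aromatic (cycloheptatriene).
The fused 6/5-membered bicyclic (with one sulfur) is a single π system with 9 sp² atoms and 10 π electrons from ring double bonds plus a heteroatom lone pair. 10 = 4(2)+2, so the system is aromatic and both rings count as aromatic (benzothiophene).
3 of the 5 rings are aromatic. Total: 3.

3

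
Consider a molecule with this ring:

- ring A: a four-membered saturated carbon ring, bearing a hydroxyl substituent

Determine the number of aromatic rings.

0

Ring A has only sp³ atoms, so it is not fully conjugated — not aromatic (cyclobutane).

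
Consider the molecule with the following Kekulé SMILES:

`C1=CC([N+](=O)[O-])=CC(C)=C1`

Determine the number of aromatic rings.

1

The SMILES encodes a six-membered carbon ring with three alternating C=C double bonds.
The 6-membered ring is planar and fully conjugated; 3 ring double bonds give 6 π electrons. Since 6 = 4n+2 (n=1), it is aromatic (benzene).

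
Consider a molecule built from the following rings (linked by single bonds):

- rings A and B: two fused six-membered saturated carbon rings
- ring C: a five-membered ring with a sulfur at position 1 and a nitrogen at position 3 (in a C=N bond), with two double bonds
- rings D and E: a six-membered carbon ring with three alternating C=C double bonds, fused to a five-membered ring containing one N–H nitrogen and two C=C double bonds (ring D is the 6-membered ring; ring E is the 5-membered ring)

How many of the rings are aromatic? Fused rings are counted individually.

3

Ring A has only sp³ atoms, so it is not fully conjugated — not aromatic (cyclohexane ring).
Ring B has only sp³ atoms, so it is not fully conjugated — not aromatic (cyclohexane ring).
Ring C has a continuous p-orbital overlap around the ring; 2 ring double bonds (4 π electrons) plus a heteroatom lone pair (2) give 6 π electrons. Since 6 = 4n+2 (n=1), ring C is aromatic (thiazole).
Rings D and E form a fused bicyclic system (with one N–H) with 9 sp² atoms and 10 π electrons from ring double bonds plus a heteroatom lone pair. 10 = 4(2)+2, so the system is aromatic and both rings count as aromatic (indole).
Aromatic: C, D, E. Total: 3.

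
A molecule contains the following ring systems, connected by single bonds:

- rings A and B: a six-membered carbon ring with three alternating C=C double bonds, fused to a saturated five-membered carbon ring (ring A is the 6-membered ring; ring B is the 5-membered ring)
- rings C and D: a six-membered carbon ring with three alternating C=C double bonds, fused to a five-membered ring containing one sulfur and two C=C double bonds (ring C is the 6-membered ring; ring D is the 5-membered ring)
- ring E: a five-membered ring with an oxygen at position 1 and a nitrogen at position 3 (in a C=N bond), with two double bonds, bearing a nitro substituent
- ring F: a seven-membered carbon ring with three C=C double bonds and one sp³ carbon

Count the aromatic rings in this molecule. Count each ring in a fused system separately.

4

Ring A is planar and fully conjugated; 3 ring double bonds give 6 π electrons. Since 6 = 4n+2 (n=1), ring A is aromatic (benzene ring).
Ring B has three sp³ carbons, so it is not fully conjugated — not aromatic (cyclopentane ring).
Rings C and D form a fused bicyclic system (with one sulfur) with 9 sp² atoms and 10 π electrons from ring double bonds plus a heteroatom lone pair. 10 = 4(2)+2, so the system is aromatic and both rings count as aromatic (benzothiophene).
Ring E is fully conjugated (every ring atom contributes a p orbital); 2 ring double bonds (4 π electrons) plus a heteroatom lone pair (2) give 6 π electrons. Since 6 = 4n+2 (n=1), ring E is aromatic (oxazole).
Ring F has one sp³ carbon, so it is not fully conjugated — not aromatic (cycloheptatriene).
Aromatic: A, C, D, E. Total: 4.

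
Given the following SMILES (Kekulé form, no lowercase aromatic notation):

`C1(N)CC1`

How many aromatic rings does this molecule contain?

0

The SMILES encodes a three-membered saturated carbon ring.
The 3-membered ring has only sp³ atoms, so it is not fully conjugated — not aromatic (cyclopropane).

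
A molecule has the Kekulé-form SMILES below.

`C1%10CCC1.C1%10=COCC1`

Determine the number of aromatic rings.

0

The SMILES encodes a four-membered saturated carbon ring; a five-membered ring of four carbons and one oxygen, with one C=C double bond and two sp³ carbons.
The 4-membered ring has only sp³ atoms, so it is not fully conjugated — not aromatic (cyclobutane).
The 5-membered ring with one oxygen has two sp³ carbons, so it is not fully conjugated — not aromatic (2,3-dihydrofuran).
None of the rings are aromatic. Total: 0.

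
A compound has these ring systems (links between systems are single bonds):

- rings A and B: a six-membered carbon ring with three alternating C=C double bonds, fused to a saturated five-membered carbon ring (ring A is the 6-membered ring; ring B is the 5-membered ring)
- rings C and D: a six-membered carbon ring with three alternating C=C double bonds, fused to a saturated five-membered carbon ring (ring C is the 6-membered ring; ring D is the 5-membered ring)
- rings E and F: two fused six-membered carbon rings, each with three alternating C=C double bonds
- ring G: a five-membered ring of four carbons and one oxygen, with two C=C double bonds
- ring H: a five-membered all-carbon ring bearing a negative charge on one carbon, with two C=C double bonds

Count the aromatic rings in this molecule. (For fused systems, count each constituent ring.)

6

Ring A has a continuous p-orbital overlap around the ring; 3 ring double bonds give 6 π electrons. 6 = 4(1)+2, so ring A is aromatic (benzene ring).
Ring B has three sp³ carbons, so it is not fully conjugated — not aromatic (cyclopentane ring).
Ring C has a continuous p-orbital overlap around the ring; 3 ring double bonds give 6 π electrons. 6 = 4(1)+2, so ring C is aromatic (benzene ring).
Ring D has three sp³ carbons, so it is not fully conjugated — not aromatic (cyclopentane ring).
Rings E and F form a fused bicyclic system with 10 sp² atoms and 10 π electrons from ring double bonds. 10 = 4(2)+2, so the system is aromatic and both rings count as aromatic (naphthalene).
Ring G has a continuous p-orbital overlap around the ring; 2 ring double bonds (4 π electrons) plus a heteroatom lone pair (2) give 6 π electrons. 6 = 4(1)+2, so ring G is aromatic (furan).
Ring H is planar and fully conjugated; 2 ring double bonds (4 π electrons) plus the carbanion lone pair (2) give 6 π electrons. Since 6 = 4n+2 (n=1), ring H is aromatic (cyclopentadienyl anion).
Aromatic: A, C, E, F, G, H. Total: 6.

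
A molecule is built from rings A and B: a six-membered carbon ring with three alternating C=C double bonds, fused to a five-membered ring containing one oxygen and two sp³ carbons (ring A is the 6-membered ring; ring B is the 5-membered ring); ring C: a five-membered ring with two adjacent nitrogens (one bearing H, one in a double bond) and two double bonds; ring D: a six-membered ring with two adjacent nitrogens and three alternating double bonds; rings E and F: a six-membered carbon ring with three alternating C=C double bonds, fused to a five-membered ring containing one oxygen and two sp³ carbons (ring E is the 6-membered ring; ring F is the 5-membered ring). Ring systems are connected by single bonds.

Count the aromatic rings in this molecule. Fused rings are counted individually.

Ring A is fully conjugated (every ring atom contributes a p orbital); 3 ring double bonds give 6 π electrons. Since 6 = 4n+2 (n=1), ring A is aromatic (benzene ring).
Ring B has two sp³ carbons, so it is not fully conjugated — not aromatic (oxolane ring).
Ring C is planar and fully conjugated; 2 ring double bonds (4 π electrons) plus a heteroatom lone pair (2) give 6 π electrons. Since 6 = 4n+2 (n=1), ring C is aromatic (pyrazole).
Ring D is planar and fully conjugated; 3 ring double bonds give 6 π electrons. 6 = 4(1)+2, so ring D is aromatic (pyridazine).
Ring E is planar and fully conjugated; 3 ring double bonds give 6 π electrons. 6 = 4(1)+2, so ring E is aromatic (benzene ring).
Ring F has two sp³ carbons, so it is not fully conjugated — not aromatic (oxolane ring).
Aromatic: A, C, D, E. Total: 4.

4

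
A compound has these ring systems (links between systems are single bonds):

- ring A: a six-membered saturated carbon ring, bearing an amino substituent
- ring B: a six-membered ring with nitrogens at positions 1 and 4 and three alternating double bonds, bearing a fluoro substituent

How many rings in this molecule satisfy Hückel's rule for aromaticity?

1

Ring A has only sp³ atoms, so it is not fully conjugated — not aromatic (cyclohexane).
Ring B has a continuous p-orbital overlap around the ring; 3 ring double bonds give 6 π electrons. Since 6 = 4n+2 (n=1), ring B is aromatic (pyrazine).
Aromatic: B. Total: 1.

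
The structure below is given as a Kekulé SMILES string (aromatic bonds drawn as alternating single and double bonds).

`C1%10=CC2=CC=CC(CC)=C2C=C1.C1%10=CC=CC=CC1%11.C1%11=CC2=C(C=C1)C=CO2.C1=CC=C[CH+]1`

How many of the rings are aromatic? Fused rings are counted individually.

The SMILES encodes two fused six-membered carbon rings, each with three alternating C=C double bonds; a seven-membered carbon ring with three C=C double bonds and one sp³ carbon; a six-membered carbon ring with three alternating C=C double bonds, fused to a five-membered ring containing one oxygen and two C=C double bonds; a five-membered all-carbon ring bearing a positive charge on one carbon, with two C=C double bonds.
The fused 6/6-membered bicyclic is a single π system with 10 sp² atoms and 10 π electrons from ring double bonds. 10 = 4(2)+2, so the system is aromatic and both rings count as aromatic (naphthalene).
The 7-membered ring has one sp³ carbon, so it is not fully conjugated — not aromatic (cycloheptatriene).
The fused 6/5-membered bicyclic (with one oxygen) is a single π system with 9 sp² atoms and 10 π electrons from ring double bonds plus a heteroatom lone pair. 10 = 4(2)+2, so the system is aromatic and both rings count as aromatic (benzofuran).
The 5-membered ring has only sp² ring atoms; a planar conformation would have a fully conjugated π system of 4 electrons. But 4 = 4(1), which is 4n not 4n+2, so it is not aromatic (cyclopentadienyl cation).
4 of the 6 rings are aromatic. Total: 4.

4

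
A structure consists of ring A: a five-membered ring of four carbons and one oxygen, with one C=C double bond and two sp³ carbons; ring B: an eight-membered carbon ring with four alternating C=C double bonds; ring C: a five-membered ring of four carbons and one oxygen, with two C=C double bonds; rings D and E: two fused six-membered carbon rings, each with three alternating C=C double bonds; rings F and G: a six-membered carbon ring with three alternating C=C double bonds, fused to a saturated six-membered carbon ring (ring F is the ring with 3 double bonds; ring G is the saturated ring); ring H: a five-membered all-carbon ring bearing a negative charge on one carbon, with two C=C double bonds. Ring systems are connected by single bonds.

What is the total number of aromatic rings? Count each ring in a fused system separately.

Ring A has two sp³ carbons, so it is not fully conjugated — not aromatic (2,3-dihydrofuran).
Ring B has only sp² ring atoms; a planar conformation would have a fully conjugated π system of 8 electrons. But 8 = 4(2), which is 4n not 4n+2, so ring B is not aromatic (cyclooctatetraene) — cyclooctatetraene distorts into a non-planar tub to avoid antiaromaticity.
Ring C is fully conjugated (every ring atom contributes a p orbital); 2 ring double bonds (4 π electrons) plus a heteroatom lone pair (2) give 6 π electrons. That satisfies 4n+2 with n=1, so ring C is aromatic (furan).
Rings D and E form a fused bicyclic system with 10 sp² atoms and 10 π electrons from ring double bonds. 10 = 4(2)+2, so the system is aromatic and both rings count as aromatic (naphthalene).
Ring F is planar and fully conjugated; 3 ring double bonds give 6 π electrons. 6 = 4(1)+2, so ring F is aromatic (benzene ring).
Ring G has four sp³ carbons, so it is not fully conjugated — not aromatic (cyclohexane ring).
Ring H has a continuous p-orbital overlap around the ring; 2 ring double bonds (4 π electrons) plus the carbanion lone pair (2) give 6 π electrons. Since 6 = 4n+2 (n=1), ring H is aromatic (cyclopentadienyl anion).
Aromatic: C, D, E, F, H. Total: 5.

5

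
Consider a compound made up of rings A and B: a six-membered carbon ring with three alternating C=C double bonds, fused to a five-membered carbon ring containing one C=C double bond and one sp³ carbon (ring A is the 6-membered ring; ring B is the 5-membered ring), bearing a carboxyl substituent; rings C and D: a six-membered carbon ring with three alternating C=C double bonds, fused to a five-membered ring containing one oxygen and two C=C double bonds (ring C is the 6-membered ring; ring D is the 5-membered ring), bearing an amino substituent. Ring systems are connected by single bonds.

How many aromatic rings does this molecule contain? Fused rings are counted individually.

Ring A has a continuous p-orbital overlap around the ring; 3 ring double bonds give 6 π electrons. That satisfies 4n+2 with n=1, so ring A is aromatic (benzene ring).
Ring B has one sp³ carbon, so it is not fully conjugated — not aromatic (cyclopentene ring).
Rings C and D form a fused bicyclic system (with one oxygen) with 9 sp² atoms and 10 π electrons from ring double bonds plus a heteroatom lone pair. 10 = 4(2)+2, so the system is aromatic and both rings count as aromatic (benzofuran).
Aromatic: A, C, D. Total: 3.

3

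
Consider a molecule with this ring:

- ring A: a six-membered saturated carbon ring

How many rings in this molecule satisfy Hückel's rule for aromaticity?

Ring A has only sp³ atoms, so it is not fully conjugated — not aromatic (cyclohexane).

0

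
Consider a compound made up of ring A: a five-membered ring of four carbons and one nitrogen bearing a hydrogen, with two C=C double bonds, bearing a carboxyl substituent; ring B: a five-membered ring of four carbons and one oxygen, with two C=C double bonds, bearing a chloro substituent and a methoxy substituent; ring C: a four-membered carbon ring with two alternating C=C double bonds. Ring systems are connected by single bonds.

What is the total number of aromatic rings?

2

Ring A has a continuous p-orbital overlap around the ring; 2 ring double bonds (4 π electrons) plus a heteroatom lone pair (2) give 6 π electrons. That satisfies 4n+2 with n=1, so ring A is aromatic (pyrrole).
Ring B has a continuous p-orbital overlap around the ring; 2 ring double bonds (4 π electrons) plus a heteroatom lone pair (2) give 6 π electrons. Since 6 = 4n+2 (n=1), ring B is aromatic (furan).
Ring C has only sp² ring atoms; a planar conformation would have a fully conjugated π system of 4 electrons. But 4 = 4(1), which is 4n not 4n+2, so ring C is not aromatic (cyclobutadiene) — cyclobutadiene is antiaromatic and distorts to a rectangle.
Aromatic: A, B. Total: 2.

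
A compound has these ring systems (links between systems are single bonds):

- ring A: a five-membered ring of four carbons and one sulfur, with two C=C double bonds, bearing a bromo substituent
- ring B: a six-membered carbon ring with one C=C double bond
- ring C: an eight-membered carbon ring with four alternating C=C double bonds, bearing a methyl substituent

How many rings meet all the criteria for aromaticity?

1

Ring A is fully conjugated (every ring atom contributes a p orbital); 2 ring double bonds (4 π electrons) plus a heteroatom lone pair (2) give 6 π electrons. Since 6 = 4n+2 (n=1), ring A is aromatic (thiophene).
Ring B has four sp³ carbons, so it is not fully conjugated — not aromatic (cyclohexene).
Ring C has only sp² ring atoms; a planar conformation would have a fully conjugated π system of 8 electrons. But 8 = 4(2), which is 4n not 4n+2, so ring C is not aromatic (cyclooctatetraene) — cyclooctatetraene distorts into a non-planar tub to avoid antiaromaticity.
Aromatic: A. Total: 1.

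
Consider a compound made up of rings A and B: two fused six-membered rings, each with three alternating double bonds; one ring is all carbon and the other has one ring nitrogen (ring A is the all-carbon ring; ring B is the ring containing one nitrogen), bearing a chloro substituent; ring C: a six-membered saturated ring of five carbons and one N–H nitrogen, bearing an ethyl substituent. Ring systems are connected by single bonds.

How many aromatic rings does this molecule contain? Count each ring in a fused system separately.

Rings A and B form a fused bicyclic system (with one nitrogen) with 10 sp² atoms and 10 π electrons from ring double bonds. 10 = 4(2)+2, so the system is aromatic and both rings count as aromatic (quinoline).
Ring C has only sp³ atoms, so it is not fully conjugated — not aromatic (piperidine).
Aromatic: A, B. Total: 2.

2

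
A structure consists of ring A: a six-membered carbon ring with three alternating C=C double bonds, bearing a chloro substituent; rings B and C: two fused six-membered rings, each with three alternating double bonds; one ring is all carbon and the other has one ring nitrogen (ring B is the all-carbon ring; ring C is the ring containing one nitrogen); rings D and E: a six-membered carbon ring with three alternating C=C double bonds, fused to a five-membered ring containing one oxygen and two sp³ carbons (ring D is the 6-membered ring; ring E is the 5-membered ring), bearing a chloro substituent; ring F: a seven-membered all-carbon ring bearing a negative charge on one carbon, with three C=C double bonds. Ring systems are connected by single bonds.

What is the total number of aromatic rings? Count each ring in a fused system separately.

4

Ring A is planar and fully conjugated; 3 ring double bonds give 6 π electrons. Since 6 = 4n+2 (n=1), ring A is aromatic (benzene).
Rings B and C form a fused bicyclic system (with one nitrogen) with 10 sp² atoms and 10 π electrons from ring double bonds. 10 = 4(2)+2, so the system is aromatic and both rings count as aromatic (quinoline).
Ring D is planar and fully conjugated; 3 ring double bonds give 6 π electrons. 6 = 4(1)+2, so ring D is aromatic (benzene ring).
Ring E has two sp³ carbons, so it is not fully conjugated — not aromatic (oxolane ring).
Ring F has only sp² ring atoms; a planar conformation would have a fully conjugated π system of 8 electrons. But 8 = 4(2), which is 4n not 4n+2, so ring F is not aromatic (cycloheptatrienyl anion).
Aromatic: A, B, C, D. Total: 4.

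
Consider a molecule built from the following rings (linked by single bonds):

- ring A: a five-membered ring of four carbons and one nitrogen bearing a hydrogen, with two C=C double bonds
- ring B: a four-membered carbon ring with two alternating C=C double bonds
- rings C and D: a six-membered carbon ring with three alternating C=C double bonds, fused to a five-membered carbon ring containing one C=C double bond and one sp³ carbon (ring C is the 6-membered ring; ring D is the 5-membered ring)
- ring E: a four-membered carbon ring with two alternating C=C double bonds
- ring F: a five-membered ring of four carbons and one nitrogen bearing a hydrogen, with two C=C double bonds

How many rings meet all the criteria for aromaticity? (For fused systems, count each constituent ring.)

3

Ring A is fully conjugated (every ring atom contributes a p orbital); 2 ring double bonds (4 π electrons) plus a heteroatom lone pair (2) give 6 π electrons. Since 6 = 4n+2 (n=1), ring A is aromatic (pyrrole).
Ring B has only sp² ring atoms; a planar conformation would have a fully conjugated π system of 4 electrons. But 4 = 4(1), which is 4n not 4n+2, so ring B is not aromatic (cyclobutadiene) — cyclobutadiene is antiaromatic and distorts to a rectangle.
Ring C has a continuous p-orbital overlap around the ring; 3 ring double bonds give 6 π electrons. Since 6 = 4n+2 (n=1), ring C is aromatic (benzene ring).
Ring D has one sp³ carbon, so it is not fully conjugated — not aromatic (cyclopentene ring).
Ring E has only sp² ring atoms; a planar conformation would have a fully conjugated π system of 4 electrons. But 4 = 4(1), which is 4n not 4n+2, so ring E is not aromatic (cyclobutadiene) — cyclobutadiene is antiaromatic and distorts to a rectangle.
Ring F is fully conjugated (every ring atom contributes a p orbital); 2 ring double bonds (4 π electrons) plus a heteroatom lone pair (2) give 6 π electrons. That satisfies 4n+2 with n=1, so ring F is aromatic (pyrrole).
Aromatic: A, C, F. Total: 3.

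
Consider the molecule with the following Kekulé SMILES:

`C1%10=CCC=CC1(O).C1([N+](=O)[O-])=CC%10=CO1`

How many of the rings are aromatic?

1

The SMILES encodes a six-membered carbon ring with two isolated C=C double bonds and two sp³ carbons; a five-membered ring of four carbons and one oxygen, with two C=C double bonds.
The 6-membered ring has two sp³ carbons, so it is not fully conjugated — not aromatic (1,4-cyclohexadiene).
The 5-membered ring with one oxygen has a continuous p-orbital overlap around the ring; 2 ring double bonds (4 π electrons) plus a heteroatom lone pair (2) give 6 π electrons. That satisfies 4n+2 with n=1, so it is aromatic (furan).
1 of the 2 rings is aromatic. Total: 1.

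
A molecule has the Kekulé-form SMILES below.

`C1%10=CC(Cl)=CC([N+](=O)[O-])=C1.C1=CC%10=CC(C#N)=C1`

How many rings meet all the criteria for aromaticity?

2

The SMILES encodes a six-membered carbon ring with three alternating C=C double bonds; a six-membered carbon ring with three alternating C=C double bonds.
The 6-membered ring has a continuous p-orbital overlap around the ring; 3 ring double bonds give 6 π electrons. That satisfies 4n+2 with n=1, so it is aromatic (benzene).
The second 6-membered ring has a continuous p-orbital overlap around the ring; 3 ring double bonds give 6 π electrons. 6 = 4(1)+2, so it is aromatic (benzene).
2 of the 2 rings are aromatic. Total: 2.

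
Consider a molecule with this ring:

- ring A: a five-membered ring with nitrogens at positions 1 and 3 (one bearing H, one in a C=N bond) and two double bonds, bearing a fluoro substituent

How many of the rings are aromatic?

1

Ring A is planar and fully conjugated; 2 ring double bonds (4 π electrons) plus a heteroatom lone pair (2) give 6 π electrons. 6 = 4(1)+2, so ring A is aromatic (imidazole).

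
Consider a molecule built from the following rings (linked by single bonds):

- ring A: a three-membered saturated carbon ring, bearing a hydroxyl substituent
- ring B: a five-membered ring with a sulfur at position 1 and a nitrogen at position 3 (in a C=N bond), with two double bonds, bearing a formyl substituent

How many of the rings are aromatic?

Ring A has only sp³ atoms, so it is not fully conjugated — not aromatic (cyclopropane).
Ring B has a continuous p-orbital overlap around the ring; 2 ring double bonds (4 π electrons) plus a heteroatom lone pair (2) give 6 π electrons. 6 = 4(1)+2, so ring B is aromatic (thiazole).
Aromatic: B. Total: 1.

1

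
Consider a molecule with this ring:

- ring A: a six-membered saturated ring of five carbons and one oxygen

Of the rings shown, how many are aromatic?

Ring A has only sp³ atoms, so it is not fully conjugated — not aromatic (tetrahydropyran).

0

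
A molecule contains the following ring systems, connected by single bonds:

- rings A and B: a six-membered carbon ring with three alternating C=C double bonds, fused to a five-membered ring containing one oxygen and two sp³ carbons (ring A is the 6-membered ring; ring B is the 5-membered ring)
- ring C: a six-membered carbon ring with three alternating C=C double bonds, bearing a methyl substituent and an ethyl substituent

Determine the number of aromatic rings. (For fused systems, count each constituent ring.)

2

Ring A is planar and fully conjugated; 3 ring double bonds give 6 π electrons. 6 = 4(1)+2, so ring A is aromatic (benzene ring).
Ring B has two sp³ carbons, so it is not fully conjugated — not aromatic (oxolane ring).
Ring C is fully conjugated (every ring atom contributes a p orbital); 3 ring double bonds give 6 π electrons. That satisfies 4n+2 with n=1, so ring C is aromatic (benzene).
Aromatic: A, C. Total: 2.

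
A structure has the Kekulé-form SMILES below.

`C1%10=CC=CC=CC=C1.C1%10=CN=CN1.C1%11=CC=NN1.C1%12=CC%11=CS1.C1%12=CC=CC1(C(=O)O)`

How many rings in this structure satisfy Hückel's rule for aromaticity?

The SMILES encodes an eight-membered carbon ring with four alternating C=C double bonds; a five-membered ring with nitrogens at positions 1 and 3 (one bearing H, one in a C=N bond) and two double bonds; a five-membered ring with two adjacent nitrogens (one bearing H, one in a double bond) and two double bonds; a five-membered ring of four carbons and one sulfur, with two C=C double bonds; a five-membered carbon ring with two conjugated C=C double bonds and one sp³ carbon.
The 8-membered ring has only sp² ring atoms; a planar conformation would have a fully conjugated π system of 8 electrons. But 8 = 4(2), which is 4n not 4n+2, so it is not aromatic (cyclooctatetraene) — cyclooctatetraene distorts into a non-planar tub to avoid antiaromaticity.
The 5-membered ring with two nitrogens (one N–H, one =N–) is fully conjugated (every ring atom contributes a p orbital); 2 ring double bonds (4 π electrons) plus a heteroatom lone pair (2) give 6 π electrons. That satisfies 4n+2 with n=1, so it is aromatic (imidazole).
The 5-membered ring with two adjacent nitrogens (one N–H, one =N–) has a continuous p-orbital overlap around the ring; 2 ring double bonds (4 π electrons) plus a heteroatom lone pair (2) give 6 π electrons. Since 6 = 4n+2 (n=1), it is aromatic (pyrazole).
The 5-membered ring with one sulfur has a continuous p-orbital overlap around the ring; 2 ring double bonds (4 π electrons) plus a heteroatom lone pair (2) give 6 π electrons. Since 6 = 4n+2 (n=1), it is aromatic (thiophene).
The 5-membered ring has one sp³ carbon, so it is not fully conjugated — not aromatic (cyclopentadiene).
3 of the 5 rings are aromatic. Total: 3.

3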